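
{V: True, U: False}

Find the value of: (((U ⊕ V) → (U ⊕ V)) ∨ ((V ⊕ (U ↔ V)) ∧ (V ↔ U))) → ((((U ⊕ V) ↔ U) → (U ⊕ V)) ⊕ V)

U ⊕ V = False ⊕ True = True
U ⊕ V = False ⊕ True = True
(U ⊕ V) → (U ⊕ V) = True → True = True
U ↔ V = False ↔ True = False
V ⊕ (U ↔ V) = True ⊕ False = True
V ↔ U = True ↔ False = False
(V ⊕ (U ↔ V)) ∧ (V ↔ U) = True ∧ False = False
((U ⊕ V) → (U ⊕ V)) ∨ ((V ⊕ (U ↔ V)) ∧ (V ↔ U)) = True ∨ False = True
U ⊕ V = False ⊕ True = True
(U ⊕ V) ↔ U = True ↔ False = False
U ⊕ V = False ⊕ True = True
((U ⊕ V) ↔ U) → (U ⊕ V) = False → True = True
(((U ⊕ V) ↔ U) → (U ⊕ V)) ⊕ V = True ⊕ True = False
(((U ⊕ V) → (U ⊕ V)) ∨ ((V ⊕ (U ↔ V)) ∧ (V ↔ U))) → ((((U ⊕ V) ↔ U) → (U ⊕ V)) ⊕ V) = True → False = False

False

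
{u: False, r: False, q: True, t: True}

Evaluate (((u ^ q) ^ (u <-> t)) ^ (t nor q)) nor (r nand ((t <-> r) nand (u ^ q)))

False

u ^ q = False ^ True = True
u <-> t = False <-> True = False
(u ^ q) ^ (u <-> t) = True ^ False = True
t nor q = True nor True = False
((u ^ q) ^ (u <-> t)) ^ (t nor q) = True ^ False = True
t <-> r = True <-> False = False
u ^ q = False ^ True = True
(t <-> r) nand (u ^ q) = False nand True = True
r nand ((t <-> r) nand (u ^ q)) = False nand True = True
(((u ^ q) ^ (u <-> t)) ^ (t nor q)) nor (r nand ((t <-> r) nand (u ^ q))) = True nor True = False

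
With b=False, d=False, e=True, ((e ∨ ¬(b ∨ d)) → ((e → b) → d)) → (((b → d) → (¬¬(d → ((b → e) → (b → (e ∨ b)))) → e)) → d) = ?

Substituting b=False, d=False, e=True:
b ∨ d = False ∨ False = False
¬(b ∨ d) = ¬False = True
e ∨ ¬(b ∨ d) = True ∨ True = True
e → b = True → False = False
(e → b) → d = False → False = True
(e ∨ ¬(b ∨ d)) → ((e → b) → d) = True → True = True
b → d = False → False = True
b → e = False → True = True
e ∨ b = True ∨ False = True
b → (e ∨ b) = False → True = True
(b → e) → (b → (e ∨ b)) = True → True = True
d → ((b → e) → (b → (e ∨ b))) = False → True = True
¬(d → ((b → e) → (b → (e ∨ b)))) = ¬True = False
¬¬(d → ((b → e) → (b → (e ∨ b)))) = ¬False = True
¬¬(d → ((b → e) → (b → (e ∨ b)))) → e = True → True = True
(b → d) → (¬¬(d → ((b → e) → (b → (e ∨ b)))) → e) = True → True = True
((b → d) → (¬¬(d → ((b → e) → (b → (e ∨ b)))) → e)) → d = True → False = False
((e ∨ ¬(b ∨ d)) → ((e → b) → d)) → (((b → d) → (¬¬(d → ((b → e) → (b → (e ∨ b)))) → e)) → d) = True → False = False

False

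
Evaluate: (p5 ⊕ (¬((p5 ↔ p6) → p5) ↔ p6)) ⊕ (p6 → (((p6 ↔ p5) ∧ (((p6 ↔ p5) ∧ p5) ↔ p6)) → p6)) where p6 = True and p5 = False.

True

p5 ↔ p6 = False ↔ True = False
(p5 ↔ p6) → p5 = False → False = True
¬((p5 ↔ p6) → p5) = ¬True = False
¬((p5 ↔ p6) → p5) ↔ p6 = False ↔ True = False
p5 ⊕ (¬((p5 ↔ p6) → p5) ↔ p6) = False ⊕ False = False
p6 ↔ p5 = True ↔ False = False
p6 ↔ p5 = True ↔ False = False
(p6 ↔ p5) ∧ p5 = False ∧ False = False
((p6 ↔ p5) ∧ p5) ↔ p6 = False ↔ True = False
(p6 ↔ p5) ∧ (((p6 ↔ p5) ∧ p5) ↔ p6) = False ∧ False = False
((p6 ↔ p5) ∧ (((p6 ↔ p5) ∧ p5) ↔ p6)) → p6 = False → True = True
p6 → (((p6 ↔ p5) ∧ (((p6 ↔ p5) ∧ p5) ↔ p6)) → p6) = True → True = True
(p5 ⊕ (¬((p5 ↔ p6) → p5) ↔ p6)) ⊕ (p6 → (((p6 ↔ p5) ∧ (((p6 ↔ p5) ∧ p5) ↔ p6)) → p6)) = False ⊕ True = True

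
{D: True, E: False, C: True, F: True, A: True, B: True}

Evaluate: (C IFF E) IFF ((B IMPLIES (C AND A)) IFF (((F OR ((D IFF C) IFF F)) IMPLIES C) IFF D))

C IFF E = True IFF False = False
C AND A = True AND True = True
B IMPLIES (C AND A) = True IMPLIES True = True
D IFF C = True IFF True = True
(D IFF C) IFF F = True IFF True = True
F OR ((D IFF C) IFF F) = True OR True = True
(F OR ((D IFF C) IFF F)) IMPLIES C = True IMPLIES True = True
((F OR ((D IFF C) IFF F)) IMPLIES C) IFF D = True IFF True = True
(B IMPLIES (C AND A)) IFF (((F OR ((D IFF C) IFF F)) IMPLIES C) IFF D) = True IFF True = True
(C IFF E) IFF ((B IMPLIES (C AND A)) IFF (((F OR ((D IFF C) IFF F)) IMPLIES C) IFF D)) = False IFF True = False

False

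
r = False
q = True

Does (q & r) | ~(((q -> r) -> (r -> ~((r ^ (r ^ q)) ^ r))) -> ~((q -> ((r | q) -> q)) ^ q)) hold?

q & r = True & False = False
q -> r = True -> False = False
r ^ q = False ^ True = True
r ^ (r ^ q) = False ^ True = True
(r ^ (r ^ q)) ^ r = True ^ False = True
~((r ^ (r ^ q)) ^ r) = ~True = False
r -> ~((r ^ (r ^ q)) ^ r) = False -> False = True
(q -> r) -> (r -> ~((r ^ (r ^ q)) ^ r)) = False -> True = True
r | q = False | True = True
(r | q) -> q = True -> True = True
q -> ((r | q) -> q) = True -> True = True
(q -> ((r | q) -> q)) ^ q = True ^ True = False
~((q -> ((r | q) -> q)) ^ q) = ~False = True
((q -> r) -> (r -> ~((r ^ (r ^ q)) ^ r))) -> ~((q -> ((r | q) -> q)) ^ q) = True -> True = True
~(((q -> r) -> (r -> ~((r ^ (r ^ q)) ^ r))) -> ~((q -> ((r | q) -> q)) ^ q)) = ~True = False
(q & r) | ~(((q -> r) -> (r -> ~((r ^ (r ^ q)) ^ r))) -> ~((q -> ((r | q) -> q)) ^ q)) = False | False = False

False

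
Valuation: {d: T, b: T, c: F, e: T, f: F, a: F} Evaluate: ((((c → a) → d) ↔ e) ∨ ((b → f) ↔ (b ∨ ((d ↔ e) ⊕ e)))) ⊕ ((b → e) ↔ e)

c → a = F → F = T
(c → a) → d = T → T = T
((c → a) → d) ↔ e = T ↔ T = T
b → f = T → F = F
d ↔ e = T ↔ T = T
(d ↔ e) ⊕ e = T ⊕ T = F
b ∨ ((d ↔ e) ⊕ e) = T ∨ F = T
(b → f) ↔ (b ∨ ((d ↔ e) ⊕ e)) = F ↔ T = F
(((c → a) → d) ↔ e) ∨ ((b → f) ↔ (b ∨ ((d ↔ e) ⊕ e))) = T ∨ F = T
b → e = T → T = T
(b → e) ↔ e = T ↔ T = T
((((c → a) → d) ↔ e) ∨ ((b → f) ↔ (b ∨ ((d ↔ e) ⊕ e)))) ⊕ ((b → e) ↔ e) = T ⊕ T = F

F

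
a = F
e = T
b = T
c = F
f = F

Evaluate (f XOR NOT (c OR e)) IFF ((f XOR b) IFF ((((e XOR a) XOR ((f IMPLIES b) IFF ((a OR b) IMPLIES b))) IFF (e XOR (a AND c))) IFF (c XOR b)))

T

c OR e = F OR T = T
NOT (c OR e) = NOT T = F
f XOR NOT (c OR e) = F XOR F = F
f XOR b = F XOR T = T
e XOR a = T XOR F = T
f IMPLIES b = F IMPLIES T = T
a OR b = F OR T = T
(a OR b) IMPLIES b = T IMPLIES T = T
(f IMPLIES b) IFF ((a OR b) IMPLIES b) = T IFF T = T
(e XOR a) XOR ((f IMPLIES b) IFF ((a OR b) IMPLIES b)) = T XOR T = F
a AND c = F AND F = F
e XOR (a AND c) = T XOR F = T
((e XOR a) XOR ((f IMPLIES b) IFF ((a OR b) IMPLIES b))) IFF (e XOR (a AND c)) = F IFF T = F
c XOR b = F XOR T = T
(((e XOR a) XOR ((f IMPLIES b) IFF ((a OR b) IMPLIES b))) IFF (e XOR (a AND c))) IFF (c XOR b) = F IFF T = F
(f XOR b) IFF ((((e XOR a) XOR ((f IMPLIES b) IFF ((a OR b) IMPLIES b))) IFF (e XOR (a AND c))) IFF (c XOR b)) = T IFF F = F
(f XOR NOT (c OR e)) IFF ((f XOR b) IFF ((((e XOR a) XOR ((f IMPLIES b) IFF ((a OR b) IMPLIES b))) IFF (e XOR (a AND c))) IFF (c XOR b))) = F IFF F = T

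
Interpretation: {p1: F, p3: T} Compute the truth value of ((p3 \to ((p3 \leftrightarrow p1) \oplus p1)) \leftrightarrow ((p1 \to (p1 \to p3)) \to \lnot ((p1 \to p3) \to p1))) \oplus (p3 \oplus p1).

T

Substituting p1=F, p3=T:
p3 \leftrightarrow p1 = T \leftrightarrow F = F
(p3 \leftrightarrow p1) \oplus p1 = F \oplus F = F
p3 \to ((p3 \leftrightarrow p1) \oplus p1) = T \to F = F
p1 \to p3 = F \to T = T
p1 \to (p1 \to p3) = F \to T = T
p1 \to p3 = F \to T = T
(p1 \to p3) \to p1 = T \to F = F
\lnot ((p1 \to p3) \to p1) = \lnot F = T
(p1 \to (p1 \to p3)) \to \lnot ((p1 \to p3) \to p1) = T \to T = T
(p3 \to ((p3 \leftrightarrow p1) \oplus p1)) \leftrightarrow ((p1 \to (p1 \to p3)) \to \lnot ((p1 \to p3) \to p1)) = F \leftrightarrow T = F
p3 \oplus p1 = T \oplus F = T
((p3 \to ((p3 \leftrightarrow p1) \oplus p1)) \leftrightarrow ((p1 \to (p1 \to p3)) \to \lnot ((p1 \to p3) \to p1))) \oplus (p3 \oplus p1) = F \oplus T = T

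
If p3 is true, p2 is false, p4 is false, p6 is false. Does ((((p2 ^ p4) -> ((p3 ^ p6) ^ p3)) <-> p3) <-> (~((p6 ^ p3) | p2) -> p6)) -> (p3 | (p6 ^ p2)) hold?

p2 ^ p4 = False ^ False = False
p3 ^ p6 = True ^ False = True
(p3 ^ p6) ^ p3 = True ^ True = False
(p2 ^ p4) -> ((p3 ^ p6) ^ p3) = False -> False = True
((p2 ^ p4) -> ((p3 ^ p6) ^ p3)) <-> p3 = True <-> True = True
p6 ^ p3 = False ^ True = True
(p6 ^ p3) | p2 = True | False = True
~((p6 ^ p3) | p2) = ~True = False
~((p6 ^ p3) | p2) -> p6 = False -> False = True
(((p2 ^ p4) -> ((p3 ^ p6) ^ p3)) <-> p3) <-> (~((p6 ^ p3) | p2) -> p6) = True <-> True = True
p6 ^ p2 = False ^ False = False
p3 | (p6 ^ p2) = True | False = True
((((p2 ^ p4) -> ((p3 ^ p6) ^ p3)) <-> p3) <-> (~((p6 ^ p3) | p2) -> p6)) -> (p3 | (p6 ^ p2)) = True -> True = True

True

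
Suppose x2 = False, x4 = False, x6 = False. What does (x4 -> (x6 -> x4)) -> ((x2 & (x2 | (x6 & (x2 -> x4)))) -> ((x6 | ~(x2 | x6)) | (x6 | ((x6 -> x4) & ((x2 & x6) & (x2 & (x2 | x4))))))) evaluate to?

Substituting x2=False, x4=False, x6=False:
x6 -> x4 = False -> False = True
x4 -> (x6 -> x4) = False -> True = True
x2 -> x4 = False -> False = True
x6 & (x2 -> x4) = False & True = False
x2 | (x6 & (x2 -> x4)) = False | False = False
x2 & (x2 | (x6 & (x2 -> x4))) = False & False = False
x2 | x6 = False | False = False
~(x2 | x6) = ~False = True
x6 | ~(x2 | x6) = False | True = True
x6 -> x4 = False -> False = True
x2 & x6 = False & False = False
x2 | x4 = False | False = False
x2 & (x2 | x4) = False & False = False
(x2 & x6) & (x2 & (x2 | x4)) = False & False = False
(x6 -> x4) & ((x2 & x6) & (x2 & (x2 | x4))) = True & False = False
x6 | ((x6 -> x4) & ((x2 & x6) & (x2 & (x2 | x4)))) = False | False = False
(x6 | ~(x2 | x6)) | (x6 | ((x6 -> x4) & ((x2 & x6) & (x2 & (x2 | x4))))) = True | False = True
(x2 & (x2 | (x6 & (x2 -> x4)))) -> ((x6 | ~(x2 | x6)) | (x6 | ((x6 -> x4) & ((x2 & x6) & (x2 & (x2 | x4)))))) = False -> True = True
(x4 -> (x6 -> x4)) -> ((x2 & (x2 | (x6 & (x2 -> x4)))) -> ((x6 | ~(x2 | x6)) | (x6 | ((x6 -> x4) & ((x2 & x6) & (x2 & (x2 | x4))))))) = True -> True = True

True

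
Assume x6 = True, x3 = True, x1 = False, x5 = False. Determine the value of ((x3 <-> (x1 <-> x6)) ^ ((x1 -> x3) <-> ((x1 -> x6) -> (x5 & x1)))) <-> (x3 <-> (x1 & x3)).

True

x1 <-> x6 = False <-> True = False
x3 <-> (x1 <-> x6) = True <-> False = False
x1 -> x3 = False -> True = True
x1 -> x6 = False -> True = True
x5 & x1 = False & False = False
(x1 -> x6) -> (x5 & x1) = True -> False = False
(x1 -> x3) <-> ((x1 -> x6) -> (x5 & x1)) = True <-> False = False
(x3 <-> (x1 <-> x6)) ^ ((x1 -> x3) <-> ((x1 -> x6) -> (x5 & x1))) = False ^ False = False
x1 & x3 = False & True = False
x3 <-> (x1 & x3) = True <-> False = False
((x3 <-> (x1 <-> x6)) ^ ((x1 -> x3) <-> ((x1 -> x6) -> (x5 & x1)))) <-> (x3 <-> (x1 & x3)) = False <-> False = True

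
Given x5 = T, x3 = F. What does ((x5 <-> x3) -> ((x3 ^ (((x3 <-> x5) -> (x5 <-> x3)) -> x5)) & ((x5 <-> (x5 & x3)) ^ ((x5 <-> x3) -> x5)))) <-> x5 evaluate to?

T

x5 <-> x3 = T <-> F = F
x3 <-> x5 = F <-> T = F
x5 <-> x3 = T <-> F = F
(x3 <-> x5) -> (x5 <-> x3) = F -> F = T
((x3 <-> x5) -> (x5 <-> x3)) -> x5 = T -> T = T
x3 ^ (((x3 <-> x5) -> (x5 <-> x3)) -> x5) = F ^ T = T
x5 & x3 = T & F = F
x5 <-> (x5 & x3) = T <-> F = F
x5 <-> x3 = T <-> F = F
(x5 <-> x3) -> x5 = F -> T = T
(x5 <-> (x5 & x3)) ^ ((x5 <-> x3) -> x5) = F ^ T = T
(x3 ^ (((x3 <-> x5) -> (x5 <-> x3)) -> x5)) & ((x5 <-> (x5 & x3)) ^ ((x5 <-> x3) -> x5)) = T & T = T
(x5 <-> x3) -> ((x3 ^ (((x3 <-> x5) -> (x5 <-> x3)) -> x5)) & ((x5 <-> (x5 & x3)) ^ ((x5 <-> x3) -> x5))) = F -> T = T
((x5 <-> x3) -> ((x3 ^ (((x3 <-> x5) -> (x5 <-> x3)) -> x5)) & ((x5 <-> (x5 & x3)) ^ ((x5 <-> x3) -> x5)))) <-> x5 = T <-> T = T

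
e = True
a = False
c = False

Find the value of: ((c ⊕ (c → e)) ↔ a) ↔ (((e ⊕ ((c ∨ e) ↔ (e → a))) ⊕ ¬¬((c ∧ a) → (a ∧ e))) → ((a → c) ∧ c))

False

Substituting e=True, a=False, c=False:
c → e = False → True = True
c ⊕ (c → e) = False ⊕ True = True
(c ⊕ (c → e)) ↔ a = True ↔ False = False
c ∨ e = False ∨ True = True
e → a = True → False = False
(c ∨ e) ↔ (e → a) = True ↔ False = False
e ⊕ ((c ∨ e) ↔ (e → a)) = True ⊕ False = True
c ∧ a = False ∧ False = False
a ∧ e = False ∧ True = False
(c ∧ a) → (a ∧ e) = False → False = True
¬((c ∧ a) → (a ∧ e)) = ¬True = False
¬¬((c ∧ a) → (a ∧ e)) = ¬False = True
(e ⊕ ((c ∨ e) ↔ (e → a))) ⊕ ¬¬((c ∧ a) → (a ∧ e)) = True ⊕ True = False
a → c = False → False = True
(a → c) ∧ c = True ∧ False = False
((e ⊕ ((c ∨ e) ↔ (e → a))) ⊕ ¬¬((c ∧ a) → (a ∧ e))) → ((a → c) ∧ c) = False → False = True
((c ⊕ (c → e)) ↔ a) ↔ (((e ⊕ ((c ∨ e) ↔ (e → a))) ⊕ ¬¬((c ∧ a) → (a ∧ e))) → ((a → c) ∧ c)) = False ↔ True = False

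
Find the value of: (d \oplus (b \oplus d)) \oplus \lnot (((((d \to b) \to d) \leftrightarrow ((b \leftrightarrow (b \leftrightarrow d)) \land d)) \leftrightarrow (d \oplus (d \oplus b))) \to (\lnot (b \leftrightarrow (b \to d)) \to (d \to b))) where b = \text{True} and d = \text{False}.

\text{True}

b \oplus d = \text{True} \oplus \text{False} = \text{True}
d \oplus (b \oplus d) = \text{False} \oplus \text{True} = \text{True}
d \to b = \text{False} \to \text{True} = \text{True}
(d \to b) \to d = \text{True} \to \text{False} = \text{False}
b \leftrightarrow d = \text{True} \leftrightarrow \text{False} = \text{False}
b \leftrightarrow (b \leftrightarrow d) = \text{True} \leftrightarrow \text{False} = \text{False}
(b \leftrightarrow (b \leftrightarrow d)) \land d = \text{False} \land \text{False} = \text{False}
((d \to b) \to d) \leftrightarrow ((b \leftrightarrow (b \leftrightarrow d)) \land d) = \text{False} \leftrightarrow \text{False} = \text{True}
d \oplus b = \text{False} \oplus \text{True} = \text{True}
d \oplus (d \oplus b) = \text{False} \oplus \text{True} = \text{True}
(((d \to b) \to d) \leftrightarrow ((b \leftrightarrow (b \leftrightarrow d)) \land d)) \leftrightarrow (d \oplus (d \oplus b)) = \text{True} \leftrightarrow \text{True} = \text{True}
b \to d = \text{True} \to \text{False} = \text{False}
b \leftrightarrow (b \to d) = \text{True} \leftrightarrow \text{False} = \text{False}
\lnot (b \leftrightarrow (b \to d)) = \lnot \text{False} = \text{True}
d \to b = \text{False} \to \text{True} = \text{True}
\lnot (b \leftrightarrow (b \to d)) \to (d \to b) = \text{True} \to \text{True} = \text{True}
((((d \to b) \to d) \leftrightarrow ((b \leftrightarrow (b \leftrightarrow d)) \land d)) \leftrightarrow (d \oplus (d \oplus b))) \to (\lnot (b \leftrightarrow (b \to d)) \to (d \to b)) = \text{True} \to \text{True} = \text{True}
\lnot (((((d \to b) \to d) \leftrightarrow ((b \leftrightarrow (b \leftrightarrow d)) \land d)) \leftrightarrow (d \oplus (d \oplus b))) \to (\lnot (b \leftrightarrow (b \to d)) \to (d \to b))) = \lnot \text{True} = \text{False}
(d \oplus (b \oplus d)) \oplus \lnot (((((d \to b) \to d) \leftrightarrow ((b \leftrightarrow (b \leftrightarrow d)) \land d)) \leftrightarrow (d \oplus (d \oplus b))) \to (\lnot (b \leftrightarrow (b \to d)) \to (d \to b))) = \text{True} \oplus \text{False} = \text{True}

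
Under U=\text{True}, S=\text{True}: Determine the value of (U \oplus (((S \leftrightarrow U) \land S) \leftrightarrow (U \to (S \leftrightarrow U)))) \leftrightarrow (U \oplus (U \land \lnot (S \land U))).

Substituting U=\text{True}, S=\text{True}:
S \leftrightarrow U = \text{True} \leftrightarrow \text{True} = \text{True}
(S \leftrightarrow U) \land S = \text{True} \land \text{True} = \text{True}
S \leftrightarrow U = \text{True} \leftrightarrow \text{True} = \text{True}
U \to (S \leftrightarrow U) = \text{True} \to \text{True} = \text{True}
((S \leftrightarrow U) \land S) \leftrightarrow (U \to (S \leftrightarrow U)) = \text{True} \leftrightarrow \text{True} = \text{True}
U \oplus (((S \leftrightarrow U) \land S) \leftrightarrow (U \to (S \leftrightarrow U))) = \text{True} \oplus \text{True} = \text{False}
S \land U = \text{True} \land \text{True} = \text{True}
\lnot (S \land U) = \lnot \text{True} = \text{False}
U \land \lnot (S \land U) = \text{True} \land \text{False} = \text{False}
U \oplus (U \land \lnot (S \land U)) = \text{True} \oplus \text{False} = \text{True}
(U \oplus (((S \leftrightarrow U) \land S) \leftrightarrow (U \to (S \leftrightarrow U)))) \leftrightarrow (U \oplus (U \land \lnot (S \land U))) = \text{False} \leftrightarrow \text{True} = \text{False}

\text{False}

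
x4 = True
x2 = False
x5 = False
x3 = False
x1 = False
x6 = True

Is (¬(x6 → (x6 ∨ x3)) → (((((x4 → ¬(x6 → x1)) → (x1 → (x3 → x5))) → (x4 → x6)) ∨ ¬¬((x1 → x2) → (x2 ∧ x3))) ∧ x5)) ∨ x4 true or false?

Substituting x4=True, x2=False, x5=False, x3=False, x1=False, x6=True:
x6 ∨ x3 = True ∨ False = True
x6 → (x6 ∨ x3) = True → True = True
¬(x6 → (x6 ∨ x3)) = ¬True = False
x6 → x1 = True → False = False
¬(x6 → x1) = ¬False = True
x4 → ¬(x6 → x1) = True → True = True
x3 → x5 = False → False = True
x1 → (x3 → x5) = False → True = True
(x4 → ¬(x6 → x1)) → (x1 → (x3 → x5)) = True → True = True
x4 → x6 = True → True = True
((x4 → ¬(x6 → x1)) → (x1 → (x3 → x5))) → (x4 → x6) = True → True = True
x1 → x2 = False → False = True
x2 ∧ x3 = False ∧ False = False
(x1 → x2) → (x2 ∧ x3) = True → False = False
¬((x1 → x2) → (x2 ∧ x3)) = ¬False = True
¬¬((x1 → x2) → (x2 ∧ x3)) = ¬True = False
(((x4 → ¬(x6 → x1)) → (x1 → (x3 → x5))) → (x4 → x6)) ∨ ¬¬((x1 → x2) → (x2 ∧ x3)) = True ∨ False = True
((((x4 → ¬(x6 → x1)) → (x1 → (x3 → x5))) → (x4 → x6)) ∨ ¬¬((x1 → x2) → (x2 ∧ x3))) ∧ x5 = True ∧ False = False
¬(x6 → (x6 ∨ x3)) → (((((x4 → ¬(x6 → x1)) → (x1 → (x3 → x5))) → (x4 → x6)) ∨ ¬¬((x1 → x2) → (x2 ∧ x3))) ∧ x5) = False → False = True
(¬(x6 → (x6 ∨ x3)) → (((((x4 → ¬(x6 → x1)) → (x1 → (x3 → x5))) → (x4 → x6)) ∨ ¬¬((x1 → x2) → (x2 ∧ x3))) ∧ x5)) ∨ x4 = True ∨ True = True

True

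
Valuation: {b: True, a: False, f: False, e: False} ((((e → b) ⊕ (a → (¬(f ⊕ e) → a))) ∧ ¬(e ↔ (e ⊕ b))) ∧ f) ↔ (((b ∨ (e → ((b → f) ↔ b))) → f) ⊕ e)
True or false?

True

e → b = False → True = True
f ⊕ e = False ⊕ False = False
¬(f ⊕ e) = ¬False = True
¬(f ⊕ e) → a = True → False = False
a → (¬(f ⊕ e) → a) = False → False = True
(e → b) ⊕ (a → (¬(f ⊕ e) → a)) = True ⊕ True = False
e ⊕ b = False ⊕ True = True
e ↔ (e ⊕ b) = False ↔ True = False
¬(e ↔ (e ⊕ b)) = ¬False = True
((e → b) ⊕ (a → (¬(f ⊕ e) → a))) ∧ ¬(e ↔ (e ⊕ b)) = False ∧ True = False
(((e → b) ⊕ (a → (¬(f ⊕ e) → a))) ∧ ¬(e ↔ (e ⊕ b))) ∧ f = False ∧ False = False
b → f = True → False = False
(b → f) ↔ b = False ↔ True = False
e → ((b → f) ↔ b) = False → False = True
b ∨ (e → ((b → f) ↔ b)) = True ∨ True = True
(b ∨ (e → ((b → f) ↔ b))) → f = True → False = False
((b ∨ (e → ((b → f) ↔ b))) → f) ⊕ e = False ⊕ False = False
((((e → b) ⊕ (a → (¬(f ⊕ e) → a))) ∧ ¬(e ↔ (e ⊕ b))) ∧ f) ↔ (((b ∨ (e → ((b → f) ↔ b))) → f) ⊕ e) = False ↔ False = True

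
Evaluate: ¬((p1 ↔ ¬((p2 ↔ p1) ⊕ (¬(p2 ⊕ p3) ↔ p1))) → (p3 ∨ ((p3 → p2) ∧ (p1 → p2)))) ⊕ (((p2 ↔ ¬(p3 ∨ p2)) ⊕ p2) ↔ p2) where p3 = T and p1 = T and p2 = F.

F

p2 ↔ p1 = F ↔ T = F
p2 ⊕ p3 = F ⊕ T = T
¬(p2 ⊕ p3) = ¬T = F
¬(p2 ⊕ p3) ↔ p1 = F ↔ T = F
(p2 ↔ p1) ⊕ (¬(p2 ⊕ p3) ↔ p1) = F ⊕ F = F
¬((p2 ↔ p1) ⊕ (¬(p2 ⊕ p3) ↔ p1)) = ¬F = T
p1 ↔ ¬((p2 ↔ p1) ⊕ (¬(p2 ⊕ p3) ↔ p1)) = T ↔ T = T
p3 → p2 = T → F = F
p1 → p2 = T → F = F
(p3 → p2) ∧ (p1 → p2) = F ∧ F = F
p3 ∨ ((p3 → p2) ∧ (p1 → p2)) = T ∨ F = T
(p1 ↔ ¬((p2 ↔ p1) ⊕ (¬(p2 ⊕ p3) ↔ p1))) → (p3 ∨ ((p3 → p2) ∧ (p1 → p2))) = T → T = T
¬((p1 ↔ ¬((p2 ↔ p1) ⊕ (¬(p2 ⊕ p3) ↔ p1))) → (p3 ∨ ((p3 → p2) ∧ (p1 → p2)))) = ¬T = F
p3 ∨ p2 = T ∨ F = T
¬(p3 ∨ p2) = ¬T = F
p2 ↔ ¬(p3 ∨ p2) = F ↔ F = T
(p2 ↔ ¬(p3 ∨ p2)) ⊕ p2 = T ⊕ F = T
((p2 ↔ ¬(p3 ∨ p2)) ⊕ p2) ↔ p2 = T ↔ F = F
¬((p1 ↔ ¬((p2 ↔ p1) ⊕ (¬(p2 ⊕ p3) ↔ p1))) → (p3 ∨ ((p3 → p2) ∧ (p1 → p2)))) ⊕ (((p2 ↔ ¬(p3 ∨ p2)) ⊕ p2) ↔ p2) = F ⊕ F = F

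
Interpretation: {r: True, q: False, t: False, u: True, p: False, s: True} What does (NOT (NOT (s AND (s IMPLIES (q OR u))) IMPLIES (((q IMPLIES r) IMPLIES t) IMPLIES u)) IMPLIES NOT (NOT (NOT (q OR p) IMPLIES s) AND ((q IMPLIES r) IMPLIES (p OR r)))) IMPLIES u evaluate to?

True

q OR u = False OR True = True
s IMPLIES (q OR u) = True IMPLIES True = True
s AND (s IMPLIES (q OR u)) = True AND True = True
NOT (s AND (s IMPLIES (q OR u))) = NOT True = False
q IMPLIES r = False IMPLIES True = True
(q IMPLIES r) IMPLIES t = True IMPLIES False = False
((q IMPLIES r) IMPLIES t) IMPLIES u = False IMPLIES True = True
NOT (s AND (s IMPLIES (q OR u))) IMPLIES (((q IMPLIES r) IMPLIES t) IMPLIES u) = False IMPLIES True = True
NOT (NOT (s AND (s IMPLIES (q OR u))) IMPLIES (((q IMPLIES r) IMPLIES t) IMPLIES u)) = NOT True = False
q OR p = False OR False = False
NOT (q OR p) = NOT False = True
NOT (q OR p) IMPLIES s = True IMPLIES True = True
NOT (NOT (q OR p) IMPLIES s) = NOT True = False
q IMPLIES r = False IMPLIES True = True
p OR r = False OR True = True
(q IMPLIES r) IMPLIES (p OR r) = True IMPLIES True = True
NOT (NOT (q OR p) IMPLIES s) AND ((q IMPLIES r) IMPLIES (p OR r)) = False AND True = False
NOT (NOT (NOT (q OR p) IMPLIES s) AND ((q IMPLIES r) IMPLIES (p OR r))) = NOT False = True
NOT (NOT (s AND (s IMPLIES (q OR u))) IMPLIES (((q IMPLIES r) IMPLIES t) IMPLIES u)) IMPLIES NOT (NOT (NOT (q OR p) IMPLIES s) AND ((q IMPLIES r) IMPLIES (p OR r))) = False IMPLIES True = True
(NOT (NOT (s AND (s IMPLIES (q OR u))) IMPLIES (((q IMPLIES r) IMPLIES t) IMPLIES u)) IMPLIES NOT (NOT (NOT (q OR p) IMPLIES s) AND ((q IMPLIES r) IMPLIES (p OR r)))) IMPLIES u = True IMPLIES True = True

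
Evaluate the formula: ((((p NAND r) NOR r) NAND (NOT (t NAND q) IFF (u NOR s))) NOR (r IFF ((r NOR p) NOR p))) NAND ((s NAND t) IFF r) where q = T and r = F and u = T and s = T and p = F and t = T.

T

Substituting q=T, r=F, u=T, s=T, p=F, t=T:
p NAND r = F NAND F = T
(p NAND r) NOR r = T NOR F = F
t NAND q = T NAND T = F
NOT (t NAND q) = NOT F = T
u NOR s = T NOR T = F
NOT (t NAND q) IFF (u NOR s) = T IFF F = F
((p NAND r) NOR r) NAND (NOT (t NAND q) IFF (u NOR s)) = F NAND F = T
r NOR p = F NOR F = T
(r NOR p) NOR p = T NOR F = F
r IFF ((r NOR p) NOR p) = F IFF F = T
(((p NAND r) NOR r) NAND (NOT (t NAND q) IFF (u NOR s))) NOR (r IFF ((r NOR p) NOR p)) = T NOR T = F
s NAND t = T NAND T = F
(s NAND t) IFF r = F IFF F = T
((((p NAND r) NOR r) NAND (NOT (t NAND q) IFF (u NOR s))) NOR (r IFF ((r NOR p) NOR p))) NAND ((s NAND t) IFF r) = F NAND T = T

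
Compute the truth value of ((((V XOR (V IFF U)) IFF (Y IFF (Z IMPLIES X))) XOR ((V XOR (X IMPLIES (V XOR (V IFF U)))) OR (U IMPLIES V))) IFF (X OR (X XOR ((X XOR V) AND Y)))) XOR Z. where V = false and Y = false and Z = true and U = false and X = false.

false

V IFF U = false IFF false = true
V XOR (V IFF U) = false XOR true = true
Z IMPLIES X = true IMPLIES false = false
Y IFF (Z IMPLIES X) = false IFF false = true
(V XOR (V IFF U)) IFF (Y IFF (Z IMPLIES X)) = true IFF true = true
V IFF U = false IFF false = true
V XOR (V IFF U) = false XOR true = true
X IMPLIES (V XOR (V IFF U)) = false IMPLIES true = true
V XOR (X IMPLIES (V XOR (V IFF U))) = false XOR true = true
U IMPLIES V = false IMPLIES false = true
(V XOR (X IMPLIES (V XOR (V IFF U)))) OR (U IMPLIES V) = true OR true = true
((V XOR (V IFF U)) IFF (Y IFF (Z IMPLIES X))) XOR ((V XOR (X IMPLIES (V XOR (V IFF U)))) OR (U IMPLIES V)) = true XOR true = false
X XOR V = false XOR false = false
(X XOR V) AND Y = false AND false = false
X XOR ((X XOR V) AND Y) = false XOR false = false
X OR (X XOR ((X XOR V) AND Y)) = false OR false = false
(((V XOR (V IFF U)) IFF (Y IFF (Z IMPLIES X))) XOR ((V XOR (X IMPLIES (V XOR (V IFF U)))) OR (U IMPLIES V))) IFF (X OR (X XOR ((X XOR V) AND Y))) = false IFF false = true
((((V XOR (V IFF U)) IFF (Y IFF (Z IMPLIES X))) XOR ((V XOR (X IMPLIES (V XOR (V IFF U)))) OR (U IMPLIES V))) IFF (X OR (X XOR ((X XOR V) AND Y)))) XOR Z = true XOR true = false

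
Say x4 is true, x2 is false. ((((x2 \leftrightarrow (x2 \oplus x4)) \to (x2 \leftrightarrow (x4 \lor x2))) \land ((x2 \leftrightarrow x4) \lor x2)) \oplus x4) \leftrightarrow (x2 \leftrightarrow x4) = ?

Substituting x4=T, x2=F:
x2 \oplus x4 = F \oplus T = T
x2 \leftrightarrow (x2 \oplus x4) = F \leftrightarrow T = F
x4 \lor x2 = T \lor F = T
x2 \leftrightarrow (x4 \lor x2) = F \leftrightarrow T = F
(x2 \leftrightarrow (x2 \oplus x4)) \to (x2 \leftrightarrow (x4 \lor x2)) = F \to F = T
x2 \leftrightarrow x4 = F \leftrightarrow T = F
(x2 \leftrightarrow x4) \lor x2 = F \lor F = F
((x2 \leftrightarrow (x2 \oplus x4)) \to (x2 \leftrightarrow (x4 \lor x2))) \land ((x2 \leftrightarrow x4) \lor x2) = T \land F = F
(((x2 \leftrightarrow (x2 \oplus x4)) \to (x2 \leftrightarrow (x4 \lor x2))) \land ((x2 \leftrightarrow x4) \lor x2)) \oplus x4 = F \oplus T = T
x2 \leftrightarrow x4 = F \leftrightarrow T = F
((((x2 \leftrightarrow (x2 \oplus x4)) \to (x2 \leftrightarrow (x4 \lor x2))) \land ((x2 \leftrightarrow x4) \lor x2)) \oplus x4) \leftrightarrow (x2 \leftrightarrow x4) = T \leftrightarrow F = F

F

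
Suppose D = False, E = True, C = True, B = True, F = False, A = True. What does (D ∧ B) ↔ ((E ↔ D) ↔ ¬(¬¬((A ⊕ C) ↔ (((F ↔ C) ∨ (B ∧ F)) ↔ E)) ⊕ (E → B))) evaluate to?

D ∧ B = False ∧ True = False
E ↔ D = True ↔ False = False
A ⊕ C = True ⊕ True = False
F ↔ C = False ↔ True = False
B ∧ F = True ∧ False = False
(F ↔ C) ∨ (B ∧ F) = False ∨ False = False
((F ↔ C) ∨ (B ∧ F)) ↔ E = False ↔ True = False
(A ⊕ C) ↔ (((F ↔ C) ∨ (B ∧ F)) ↔ E) = False ↔ False = True
¬((A ⊕ C) ↔ (((F ↔ C) ∨ (B ∧ F)) ↔ E)) = ¬True = False
¬¬((A ⊕ C) ↔ (((F ↔ C) ∨ (B ∧ F)) ↔ E)) = ¬False = True
E → B = True → True = True
¬¬((A ⊕ C) ↔ (((F ↔ C) ∨ (B ∧ F)) ↔ E)) ⊕ (E → B) = True ⊕ True = False
¬(¬¬((A ⊕ C) ↔ (((F ↔ C) ∨ (B ∧ F)) ↔ E)) ⊕ (E → B)) = ¬False = True
(E ↔ D) ↔ ¬(¬¬((A ⊕ C) ↔ (((F ↔ C) ∨ (B ∧ F)) ↔ E)) ⊕ (E → B)) = False ↔ True = False
(D ∧ B) ↔ ((E ↔ D) ↔ ¬(¬¬((A ⊕ C) ↔ (((F ↔ C) ∨ (B ∧ F)) ↔ E)) ⊕ (E → B))) = False ↔ False = True

True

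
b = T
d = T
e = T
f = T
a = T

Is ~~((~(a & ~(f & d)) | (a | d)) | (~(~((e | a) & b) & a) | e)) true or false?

f & d = T & T = T
~(f & d) = ~T = F
a & ~(f & d) = T & F = F
~(a & ~(f & d)) = ~F = T
a | d = T | T = T
~(a & ~(f & d)) | (a | d) = T | T = T
e | a = T | T = T
(e | a) & b = T & T = T
~((e | a) & b) = ~T = F
~((e | a) & b) & a = F & T = F
~(~((e | a) & b) & a) = ~F = T
~(~((e | a) & b) & a) | e = T | T = T
(~(a & ~(f & d)) | (a | d)) | (~(~((e | a) & b) & a) | e) = T | T = T
~((~(a & ~(f & d)) | (a | d)) | (~(~((e | a) & b) & a) | e)) = ~T = F
~~((~(a & ~(f & d)) | (a | d)) | (~(~((e | a) & b) & a) | e)) = ~F = T

T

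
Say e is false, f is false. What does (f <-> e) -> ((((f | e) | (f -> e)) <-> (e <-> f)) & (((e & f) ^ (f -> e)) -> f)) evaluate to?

F

Substituting e=F, f=F:
f <-> e = F <-> F = T
f | e = F | F = F
f -> e = F -> F = T
(f | e) | (f -> e) = F | T = T
e <-> f = F <-> F = T
((f | e) | (f -> e)) <-> (e <-> f) = T <-> T = T
e & f = F & F = F
f -> e = F -> F = T
(e & f) ^ (f -> e) = F ^ T = T
((e & f) ^ (f -> e)) -> f = T -> F = F
(((f | e) | (f -> e)) <-> (e <-> f)) & (((e & f) ^ (f -> e)) -> f) = T & F = F
(f <-> e) -> ((((f | e) | (f -> e)) <-> (e <-> f)) & (((e & f) ^ (f -> e)) -> f)) = T -> F = F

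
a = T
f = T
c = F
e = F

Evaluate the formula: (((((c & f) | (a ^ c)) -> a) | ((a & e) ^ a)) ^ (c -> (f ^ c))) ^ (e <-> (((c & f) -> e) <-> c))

c & f = F & T = F
a ^ c = T ^ F = T
(c & f) | (a ^ c) = F | T = T
((c & f) | (a ^ c)) -> a = T -> T = T
a & e = T & F = F
(a & e) ^ a = F ^ T = T
(((c & f) | (a ^ c)) -> a) | ((a & e) ^ a) = T | T = T
f ^ c = T ^ F = T
c -> (f ^ c) = F -> T = T
((((c & f) | (a ^ c)) -> a) | ((a & e) ^ a)) ^ (c -> (f ^ c)) = T ^ T = F
c & f = F & T = F
(c & f) -> e = F -> F = T
((c & f) -> e) <-> c = T <-> F = F
e <-> (((c & f) -> e) <-> c) = F <-> F = T
(((((c & f) | (a ^ c)) -> a) | ((a & e) ^ a)) ^ (c -> (f ^ c))) ^ (e <-> (((c & f) -> e) <-> c)) = F ^ T = T

T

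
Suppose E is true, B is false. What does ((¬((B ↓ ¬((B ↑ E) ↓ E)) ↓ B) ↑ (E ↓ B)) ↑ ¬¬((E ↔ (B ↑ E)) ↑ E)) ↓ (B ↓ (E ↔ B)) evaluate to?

False

Substituting E=True, B=False:
B ↑ E = False ↑ True = True
(B ↑ E) ↓ E = True ↓ True = False
¬((B ↑ E) ↓ E) = ¬False = True
B ↓ ¬((B ↑ E) ↓ E) = False ↓ True = False
(B ↓ ¬((B ↑ E) ↓ E)) ↓ B = False ↓ False = True
¬((B ↓ ¬((B ↑ E) ↓ E)) ↓ B) = ¬True = False
E ↓ B = True ↓ False = False
¬((B ↓ ¬((B ↑ E) ↓ E)) ↓ B) ↑ (E ↓ B) = False ↑ False = True
B ↑ E = False ↑ True = True
E ↔ (B ↑ E) = True ↔ True = True
(E ↔ (B ↑ E)) ↑ E = True ↑ True = False
¬((E ↔ (B ↑ E)) ↑ E) = ¬False = True
¬¬((E ↔ (B ↑ E)) ↑ E) = ¬True = False
(¬((B ↓ ¬((B ↑ E) ↓ E)) ↓ B) ↑ (E ↓ B)) ↑ ¬¬((E ↔ (B ↑ E)) ↑ E) = True ↑ False = True
E ↔ B = True ↔ False = False
B ↓ (E ↔ B) = False ↓ False = True
((¬((B ↓ ¬((B ↑ E) ↓ E)) ↓ B) ↑ (E ↓ B)) ↑ ¬¬((E ↔ (B ↑ E)) ↑ E)) ↓ (B ↓ (E ↔ B)) = True ↓ True = False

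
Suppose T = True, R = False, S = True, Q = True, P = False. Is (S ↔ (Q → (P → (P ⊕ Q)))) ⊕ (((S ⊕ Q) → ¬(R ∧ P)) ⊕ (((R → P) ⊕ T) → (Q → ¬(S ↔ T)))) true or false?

Substituting T=True, R=False, S=True, Q=True, P=False:
P ⊕ Q = False ⊕ True = True
P → (P ⊕ Q) = False → True = True
Q → (P → (P ⊕ Q)) = True → True = True
S ↔ (Q → (P → (P ⊕ Q))) = True ↔ True = True
S ⊕ Q = True ⊕ True = False
R ∧ P = False ∧ False = False
¬(R ∧ P) = ¬False = True
(S ⊕ Q) → ¬(R ∧ P) = False → True = True
R → P = False → False = True
(R → P) ⊕ T = True ⊕ True = False
S ↔ T = True ↔ True = True
¬(S ↔ T) = ¬True = False
Q → ¬(S ↔ T) = True → False = False
((R → P) ⊕ T) → (Q → ¬(S ↔ T)) = False → False = True
((S ⊕ Q) → ¬(R ∧ P)) ⊕ (((R → P) ⊕ T) → (Q → ¬(S ↔ T))) = True ⊕ True = False
(S ↔ (Q → (P → (P ⊕ Q)))) ⊕ (((S ⊕ Q) → ¬(R ∧ P)) ⊕ (((R → P) ⊕ T) → (Q → ¬(S ↔ T)))) = True ⊕ False = True

True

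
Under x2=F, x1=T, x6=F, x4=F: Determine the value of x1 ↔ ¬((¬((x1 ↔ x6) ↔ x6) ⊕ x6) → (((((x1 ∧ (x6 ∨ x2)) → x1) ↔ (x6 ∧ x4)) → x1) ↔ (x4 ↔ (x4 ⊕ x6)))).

F

Substituting x2=F, x1=T, x6=F, x4=F:
x1 ↔ x6 = T ↔ F = F
(x1 ↔ x6) ↔ x6 = F ↔ F = T
¬((x1 ↔ x6) ↔ x6) = ¬T = F
¬((x1 ↔ x6) ↔ x6) ⊕ x6 = F ⊕ F = F
x6 ∨ x2 = F ∨ F = F
x1 ∧ (x6 ∨ x2) = T ∧ F = F
(x1 ∧ (x6 ∨ x2)) → x1 = F → T = T
x6 ∧ x4 = F ∧ F = F
((x1 ∧ (x6 ∨ x2)) → x1) ↔ (x6 ∧ x4) = T ↔ F = F
(((x1 ∧ (x6 ∨ x2)) → x1) ↔ (x6 ∧ x4)) → x1 = F → T = T
x4 ⊕ x6 = F ⊕ F = F
x4 ↔ (x4 ⊕ x6) = F ↔ F = T
((((x1 ∧ (x6 ∨ x2)) → x1) ↔ (x6 ∧ x4)) → x1) ↔ (x4 ↔ (x4 ⊕ x6)) = T ↔ T = T
(¬((x1 ↔ x6) ↔ x6) ⊕ x6) → (((((x1 ∧ (x6 ∨ x2)) → x1) ↔ (x6 ∧ x4)) → x1) ↔ (x4 ↔ (x4 ⊕ x6))) = F → T = T
¬((¬((x1 ↔ x6) ↔ x6) ⊕ x6) → (((((x1 ∧ (x6 ∨ x2)) → x1) ↔ (x6 ∧ x4)) → x1) ↔ (x4 ↔ (x4 ⊕ x6)))) = ¬T = F
x1 ↔ ¬((¬((x1 ↔ x6) ↔ x6) ⊕ x6) → (((((x1 ∧ (x6 ∨ x2)) → x1) ↔ (x6 ∧ x4)) → x1) ↔ (x4 ↔ (x4 ⊕ x6)))) = T ↔ F = F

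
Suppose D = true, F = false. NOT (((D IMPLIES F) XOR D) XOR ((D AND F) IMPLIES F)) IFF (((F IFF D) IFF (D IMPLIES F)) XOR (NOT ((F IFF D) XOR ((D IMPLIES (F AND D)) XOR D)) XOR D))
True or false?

false

Substituting D=true, F=false:
D IMPLIES F = true IMPLIES false = false
(D IMPLIES F) XOR D = false XOR true = true
D AND F = true AND false = false
(D AND F) IMPLIES F = false IMPLIES false = true
((D IMPLIES F) XOR D) XOR ((D AND F) IMPLIES F) = true XOR true = false
NOT (((D IMPLIES F) XOR D) XOR ((D AND F) IMPLIES F)) = NOT false = true
F IFF D = false IFF true = false
D IMPLIES F = true IMPLIES false = false
(F IFF D) IFF (D IMPLIES F) = false IFF false = true
F IFF D = false IFF true = false
F AND D = false AND true = false
D IMPLIES (F AND D) = true IMPLIES false = false
(D IMPLIES (F AND D)) XOR D = false XOR true = true
(F IFF D) XOR ((D IMPLIES (F AND D)) XOR D) = false XOR true = true
NOT ((F IFF D) XOR ((D IMPLIES (F AND D)) XOR D)) = NOT true = false
NOT ((F IFF D) XOR ((D IMPLIES (F AND D)) XOR D)) XOR D = false XOR true = true
((F IFF D) IFF (D IMPLIES F)) XOR (NOT ((F IFF D) XOR ((D IMPLIES (F AND D)) XOR D)) XOR D) = true XOR true = false
NOT (((D IMPLIES F) XOR D) XOR ((D AND F) IMPLIES F)) IFF (((F IFF D) IFF (D IMPLIES F)) XOR (NOT ((F IFF D) XOR ((D IMPLIES (F AND D)) XOR D)) XOR D)) = true IFF false = false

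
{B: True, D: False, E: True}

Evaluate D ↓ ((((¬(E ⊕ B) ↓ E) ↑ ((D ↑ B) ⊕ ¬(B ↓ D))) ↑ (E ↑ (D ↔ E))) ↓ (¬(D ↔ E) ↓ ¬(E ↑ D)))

Substituting B=True, D=False, E=True:
E ⊕ B = True ⊕ True = False
¬(E ⊕ B) = ¬False = True
¬(E ⊕ B) ↓ E = True ↓ True = False
D ↑ B = False ↑ True = True
B ↓ D = True ↓ False = False
¬(B ↓ D) = ¬False = True
(D ↑ B) ⊕ ¬(B ↓ D) = True ⊕ True = False
(¬(E ⊕ B) ↓ E) ↑ ((D ↑ B) ⊕ ¬(B ↓ D)) = False ↑ False = True
D ↔ E = False ↔ True = False
E ↑ (D ↔ E) = True ↑ False = True
((¬(E ⊕ B) ↓ E) ↑ ((D ↑ B) ⊕ ¬(B ↓ D))) ↑ (E ↑ (D ↔ E)) = True ↑ True = False
D ↔ E = False ↔ True = False
¬(D ↔ E) = ¬False = True
E ↑ D = True ↑ False = True
¬(E ↑ D) = ¬True = False
¬(D ↔ E) ↓ ¬(E ↑ D) = True ↓ False = False
(((¬(E ⊕ B) ↓ E) ↑ ((D ↑ B) ⊕ ¬(B ↓ D))) ↑ (E ↑ (D ↔ E))) ↓ (¬(D ↔ E) ↓ ¬(E ↑ D)) = False ↓ False = True
D ↓ ((((¬(E ⊕ B) ↓ E) ↑ ((D ↑ B) ⊕ ¬(B ↓ D))) ↑ (E ↑ (D ↔ E))) ↓ (¬(D ↔ E) ↓ ¬(E ↑ D))) = False ↓ True = False

False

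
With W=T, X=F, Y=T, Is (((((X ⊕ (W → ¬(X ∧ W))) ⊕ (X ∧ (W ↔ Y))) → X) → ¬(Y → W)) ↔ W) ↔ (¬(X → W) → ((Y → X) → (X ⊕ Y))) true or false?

X ∧ W = F ∧ T = F
¬(X ∧ W) = ¬F = T
W → ¬(X ∧ W) = T → T = T
X ⊕ (W → ¬(X ∧ W)) = F ⊕ T = T
W ↔ Y = T ↔ T = T
X ∧ (W ↔ Y) = F ∧ T = F
(X ⊕ (W → ¬(X ∧ W))) ⊕ (X ∧ (W ↔ Y)) = T ⊕ F = T
((X ⊕ (W → ¬(X ∧ W))) ⊕ (X ∧ (W ↔ Y))) → X = T → F = F
Y → W = T → T = T
¬(Y → W) = ¬T = F
(((X ⊕ (W → ¬(X ∧ W))) ⊕ (X ∧ (W ↔ Y))) → X) → ¬(Y → W) = F → F = T
((((X ⊕ (W → ¬(X ∧ W))) ⊕ (X ∧ (W ↔ Y))) → X) → ¬(Y → W)) ↔ W = T ↔ T = T
X → W = F → T = T
¬(X → W) = ¬T = F
Y → X = T → F = F
X ⊕ Y = F ⊕ T = T
(Y → X) → (X ⊕ Y) = F → T = T
¬(X → W) → ((Y → X) → (X ⊕ Y)) = F → T = T
(((((X ⊕ (W → ¬(X ∧ W))) ⊕ (X ∧ (W ↔ Y))) → X) → ¬(Y → W)) ↔ W) ↔ (¬(X → W) → ((Y → X) → (X ⊕ Y))) = T ↔ T = T

T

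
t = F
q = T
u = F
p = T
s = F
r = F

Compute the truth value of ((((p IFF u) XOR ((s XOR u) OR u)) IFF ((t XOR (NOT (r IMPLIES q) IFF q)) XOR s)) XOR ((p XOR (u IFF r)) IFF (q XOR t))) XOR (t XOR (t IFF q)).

p IFF u = T IFF F = F
s XOR u = F XOR F = F
(s XOR u) OR u = F OR F = F
(p IFF u) XOR ((s XOR u) OR u) = F XOR F = F
r IMPLIES q = F IMPLIES T = T
NOT (r IMPLIES q) = NOT T = F
NOT (r IMPLIES q) IFF q = F IFF T = F
t XOR (NOT (r IMPLIES q) IFF q) = F XOR F = F
(t XOR (NOT (r IMPLIES q) IFF q)) XOR s = F XOR F = F
((p IFF u) XOR ((s XOR u) OR u)) IFF ((t XOR (NOT (r IMPLIES q) IFF q)) XOR s) = F IFF F = T
u IFF r = F IFF F = T
p XOR (u IFF r) = T XOR T = F
q XOR t = T XOR F = T
(p XOR (u IFF r)) IFF (q XOR t) = F IFF T = F
(((p IFF u) XOR ((s XOR u) OR u)) IFF ((t XOR (NOT (r IMPLIES q) IFF q)) XOR s)) XOR ((p XOR (u IFF r)) IFF (q XOR t)) = T XOR F = T
t IFF q = F IFF T = F
t XOR (t IFF q) = F XOR F = F
((((p IFF u) XOR ((s XOR u) OR u)) IFF ((t XOR (NOT (r IMPLIES q) IFF q)) XOR s)) XOR ((p XOR (u IFF r)) IFF (q XOR t))) XOR (t XOR (t IFF q)) = T XOR F = T

T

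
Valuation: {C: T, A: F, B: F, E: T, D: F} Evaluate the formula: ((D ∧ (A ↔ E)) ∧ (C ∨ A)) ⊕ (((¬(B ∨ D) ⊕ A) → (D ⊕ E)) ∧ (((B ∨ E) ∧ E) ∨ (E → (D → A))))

Substituting C=T, A=F, B=F, E=T, D=F:
A ↔ E = F ↔ T = F
D ∧ (A ↔ E) = F ∧ F = F
C ∨ A = T ∨ F = T
(D ∧ (A ↔ E)) ∧ (C ∨ A) = F ∧ T = F
B ∨ D = F ∨ F = F
¬(B ∨ D) = ¬F = T
¬(B ∨ D) ⊕ A = T ⊕ F = T
D ⊕ E = F ⊕ T = T
(¬(B ∨ D) ⊕ A) → (D ⊕ E) = T → T = T
B ∨ E = F ∨ T = T
(B ∨ E) ∧ E = T ∧ T = T
D → A = F → F = T
E → (D → A) = T → T = T
((B ∨ E) ∧ E) ∨ (E → (D → A)) = T ∨ T = T
((¬(B ∨ D) ⊕ A) → (D ⊕ E)) ∧ (((B ∨ E) ∧ E) ∨ (E → (D → A))) = T ∧ T = T
((D ∧ (A ↔ E)) ∧ (C ∨ A)) ⊕ (((¬(B ∨ D) ⊕ A) → (D ⊕ E)) ∧ (((B ∨ E) ∧ E) ∨ (E → (D → A)))) = F ⊕ T = T

T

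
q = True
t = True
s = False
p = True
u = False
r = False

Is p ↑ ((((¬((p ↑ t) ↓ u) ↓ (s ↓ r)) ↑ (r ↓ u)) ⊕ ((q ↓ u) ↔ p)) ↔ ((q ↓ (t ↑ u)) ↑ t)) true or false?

False

p ↑ t = True ↑ True = False
(p ↑ t) ↓ u = False ↓ False = True
¬((p ↑ t) ↓ u) = ¬True = False
s ↓ r = False ↓ False = True
¬((p ↑ t) ↓ u) ↓ (s ↓ r) = False ↓ True = False
r ↓ u = False ↓ False = True
(¬((p ↑ t) ↓ u) ↓ (s ↓ r)) ↑ (r ↓ u) = False ↑ True = True
q ↓ u = True ↓ False = False
(q ↓ u) ↔ p = False ↔ True = False
((¬((p ↑ t) ↓ u) ↓ (s ↓ r)) ↑ (r ↓ u)) ⊕ ((q ↓ u) ↔ p) = True ⊕ False = True
t ↑ u = True ↑ False = True
q ↓ (t ↑ u) = True ↓ True = False
(q ↓ (t ↑ u)) ↑ t = False ↑ True = True
(((¬((p ↑ t) ↓ u) ↓ (s ↓ r)) ↑ (r ↓ u)) ⊕ ((q ↓ u) ↔ p)) ↔ ((q ↓ (t ↑ u)) ↑ t) = True ↔ True = True
p ↑ ((((¬((p ↑ t) ↓ u) ↓ (s ↓ r)) ↑ (r ↓ u)) ⊕ ((q ↓ u) ↔ p)) ↔ ((q ↓ (t ↑ u)) ↑ t)) = True ↑ True = False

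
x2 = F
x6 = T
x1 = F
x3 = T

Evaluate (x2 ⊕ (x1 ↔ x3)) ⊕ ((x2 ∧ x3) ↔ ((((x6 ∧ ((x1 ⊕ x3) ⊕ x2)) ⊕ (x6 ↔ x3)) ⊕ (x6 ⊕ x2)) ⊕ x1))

x1 ↔ x3 = F ↔ T = F
x2 ⊕ (x1 ↔ x3) = F ⊕ F = F
x2 ∧ x3 = F ∧ T = F
x1 ⊕ x3 = F ⊕ T = T
(x1 ⊕ x3) ⊕ x2 = T ⊕ F = T
x6 ∧ ((x1 ⊕ x3) ⊕ x2) = T ∧ T = T
x6 ↔ x3 = T ↔ T = T
(x6 ∧ ((x1 ⊕ x3) ⊕ x2)) ⊕ (x6 ↔ x3) = T ⊕ T = F
x6 ⊕ x2 = T ⊕ F = T
((x6 ∧ ((x1 ⊕ x3) ⊕ x2)) ⊕ (x6 ↔ x3)) ⊕ (x6 ⊕ x2) = F ⊕ T = T
(((x6 ∧ ((x1 ⊕ x3) ⊕ x2)) ⊕ (x6 ↔ x3)) ⊕ (x6 ⊕ x2)) ⊕ x1 = T ⊕ F = T
(x2 ∧ x3) ↔ ((((x6 ∧ ((x1 ⊕ x3) ⊕ x2)) ⊕ (x6 ↔ x3)) ⊕ (x6 ⊕ x2)) ⊕ x1) = F ↔ T = F
(x2 ⊕ (x1 ↔ x3)) ⊕ ((x2 ∧ x3) ↔ ((((x6 ∧ ((x1 ⊕ x3) ⊕ x2)) ⊕ (x6 ↔ x3)) ⊕ (x6 ⊕ x2)) ⊕ x1)) = F ⊕ F = F

F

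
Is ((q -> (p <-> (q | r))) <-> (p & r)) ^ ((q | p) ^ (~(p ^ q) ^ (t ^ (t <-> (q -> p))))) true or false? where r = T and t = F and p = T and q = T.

q | r = T | T = T
p <-> (q | r) = T <-> T = T
q -> (p <-> (q | r)) = T -> T = T
p & r = T & T = T
(q -> (p <-> (q | r))) <-> (p & r) = T <-> T = T
q | p = T | T = T
p ^ q = T ^ T = F
~(p ^ q) = ~F = T
q -> p = T -> T = T
t <-> (q -> p) = F <-> T = F
t ^ (t <-> (q -> p)) = F ^ F = F
~(p ^ q) ^ (t ^ (t <-> (q -> p))) = T ^ F = T
(q | p) ^ (~(p ^ q) ^ (t ^ (t <-> (q -> p)))) = T ^ T = F
((q -> (p <-> (q | r))) <-> (p & r)) ^ ((q | p) ^ (~(p ^ q) ^ (t ^ (t <-> (q -> p))))) = T ^ F = T

T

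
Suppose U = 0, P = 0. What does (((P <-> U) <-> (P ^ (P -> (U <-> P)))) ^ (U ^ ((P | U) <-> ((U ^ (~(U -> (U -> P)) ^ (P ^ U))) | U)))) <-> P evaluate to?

1

Substituting U=0, P=0:
P <-> U = 0 <-> 0 = 1
U <-> P = 0 <-> 0 = 1
P -> (U <-> P) = 0 -> 1 = 1
P ^ (P -> (U <-> P)) = 0 ^ 1 = 1
(P <-> U) <-> (P ^ (P -> (U <-> P))) = 1 <-> 1 = 1
P | U = 0 | 0 = 0
U -> P = 0 -> 0 = 1
U -> (U -> P) = 0 -> 1 = 1
~(U -> (U -> P)) = ~1 = 0
P ^ U = 0 ^ 0 = 0
~(U -> (U -> P)) ^ (P ^ U) = 0 ^ 0 = 0
U ^ (~(U -> (U -> P)) ^ (P ^ U)) = 0 ^ 0 = 0
(U ^ (~(U -> (U -> P)) ^ (P ^ U))) | U = 0 | 0 = 0
(P | U) <-> ((U ^ (~(U -> (U -> P)) ^ (P ^ U))) | U) = 0 <-> 0 = 1
U ^ ((P | U) <-> ((U ^ (~(U -> (U -> P)) ^ (P ^ U))) | U)) = 0 ^ 1 = 1
((P <-> U) <-> (P ^ (P -> (U <-> P)))) ^ (U ^ ((P | U) <-> ((U ^ (~(U -> (U -> P)) ^ (P ^ U))) | U))) = 1 ^ 1 = 0
(((P <-> U) <-> (P ^ (P -> (U <-> P)))) ^ (U ^ ((P | U) <-> ((U ^ (~(U -> (U -> P)) ^ (P ^ U))) | U)))) <-> P = 0 <-> 0 = 1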